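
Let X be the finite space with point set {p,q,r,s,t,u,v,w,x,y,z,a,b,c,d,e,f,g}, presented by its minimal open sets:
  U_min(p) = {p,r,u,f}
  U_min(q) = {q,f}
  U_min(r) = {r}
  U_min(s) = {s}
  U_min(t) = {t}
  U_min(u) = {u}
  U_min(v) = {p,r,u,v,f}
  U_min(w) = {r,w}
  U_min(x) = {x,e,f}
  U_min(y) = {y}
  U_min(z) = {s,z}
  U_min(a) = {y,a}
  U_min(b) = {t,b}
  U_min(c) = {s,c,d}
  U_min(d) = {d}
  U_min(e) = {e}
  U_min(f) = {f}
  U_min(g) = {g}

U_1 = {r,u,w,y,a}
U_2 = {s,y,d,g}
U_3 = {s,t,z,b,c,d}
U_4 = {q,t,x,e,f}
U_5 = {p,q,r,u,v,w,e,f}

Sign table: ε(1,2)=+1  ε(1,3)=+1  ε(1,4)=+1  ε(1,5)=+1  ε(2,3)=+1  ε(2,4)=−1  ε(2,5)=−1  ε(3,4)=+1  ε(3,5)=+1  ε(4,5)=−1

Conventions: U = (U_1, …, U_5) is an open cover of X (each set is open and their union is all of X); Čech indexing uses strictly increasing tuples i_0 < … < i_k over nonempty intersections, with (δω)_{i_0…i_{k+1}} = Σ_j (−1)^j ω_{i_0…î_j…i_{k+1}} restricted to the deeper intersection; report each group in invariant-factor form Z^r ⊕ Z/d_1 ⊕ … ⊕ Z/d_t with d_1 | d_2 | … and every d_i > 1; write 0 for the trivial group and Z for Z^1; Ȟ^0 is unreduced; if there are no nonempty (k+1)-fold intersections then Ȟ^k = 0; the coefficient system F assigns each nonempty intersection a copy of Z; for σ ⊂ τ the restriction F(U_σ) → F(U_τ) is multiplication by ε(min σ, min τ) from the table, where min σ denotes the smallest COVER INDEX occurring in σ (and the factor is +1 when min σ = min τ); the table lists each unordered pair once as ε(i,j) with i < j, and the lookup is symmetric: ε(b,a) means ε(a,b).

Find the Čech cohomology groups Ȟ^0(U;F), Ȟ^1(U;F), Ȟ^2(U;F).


Ȟ^0(U;F) ≅ 0, Ȟ^1(U;F) ≅ Z/2 and Ȟ^2(U;F) ≅ 0

intersection data:
  U12={y} U15={r,u,w} U23={s,d} U34={t} U45={q,e,f}
C dims 5,5; δ0: rk 5, SNF 1^4·2
Ȟ^0 = (5 − 5) − 0 = 0, so Ȟ^0 ≅ 0
Ȟ^1 = (5 − 0) − 5 = 0 plus torsion [2], so Ȟ^1 ≅ Z/2
Ȟ^2 = (0 − 0) − 0 = 0, so Ȟ^2 ≅ 0


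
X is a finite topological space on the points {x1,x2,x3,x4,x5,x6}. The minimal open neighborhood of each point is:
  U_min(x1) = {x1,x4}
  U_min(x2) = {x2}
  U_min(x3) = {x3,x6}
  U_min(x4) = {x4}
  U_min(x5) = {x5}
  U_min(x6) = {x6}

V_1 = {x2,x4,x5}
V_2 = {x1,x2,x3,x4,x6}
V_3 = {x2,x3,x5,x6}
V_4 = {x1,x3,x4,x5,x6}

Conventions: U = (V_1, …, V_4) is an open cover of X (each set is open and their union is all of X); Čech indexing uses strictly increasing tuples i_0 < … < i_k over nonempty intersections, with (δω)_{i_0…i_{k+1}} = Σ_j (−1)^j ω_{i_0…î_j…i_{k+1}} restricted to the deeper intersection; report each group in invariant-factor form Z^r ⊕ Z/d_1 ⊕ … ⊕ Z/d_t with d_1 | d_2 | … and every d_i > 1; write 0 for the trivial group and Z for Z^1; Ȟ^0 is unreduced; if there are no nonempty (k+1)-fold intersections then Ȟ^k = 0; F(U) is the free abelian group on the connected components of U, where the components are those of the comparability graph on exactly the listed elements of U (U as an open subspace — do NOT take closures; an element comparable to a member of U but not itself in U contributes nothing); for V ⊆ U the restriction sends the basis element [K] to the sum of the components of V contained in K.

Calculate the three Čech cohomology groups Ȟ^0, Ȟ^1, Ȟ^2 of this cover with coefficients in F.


Ȟ^0 ≅ Z^4, Ȟ^1 ≅ 0, Ȟ^2 ≅ 0

nonempty overlaps:
  V12={x2,x4} V13={x2,x5} V14={x4,x5} V23={x2,x3,x6} V24={x1,x3,x4,x6} V34={x3,x5,x6}
  V123={x2} V124={x4} V134={x5} V234={x3,x6}
components per intersection:
  V1: {x2} {x4} {x5}
  V2: {x1,x4} {x2} {x3,x6}
  V3: {x2} {x3,x6} {x5}
  V4: {x1,x4} {x3,x6} {x5}
  V12: {x2} {x4}
  V13: {x2} {x5}
  V14: {x4} {x5}
  V23: {x2} {x3,x6}
  V24: {x1,x4} {x3,x6}
  V34: {x3,x6} {x5}
  V123: {x2}
  V124: {x4}
  V134: {x5}
  V234: {x3,x6}
C dims 12,12,4; δ0: rk 8, SNF 1^8; δ1: rk 4, SNF 1^4
degree 0: 12−8−0 = 4 → Ȟ^0 ≅ Z^4
degree 1: 12−4−8 = 0 → Ȟ^1 ≅ 0
degree 2: 4−0−4 = 0 → Ȟ^2 ≅ 0


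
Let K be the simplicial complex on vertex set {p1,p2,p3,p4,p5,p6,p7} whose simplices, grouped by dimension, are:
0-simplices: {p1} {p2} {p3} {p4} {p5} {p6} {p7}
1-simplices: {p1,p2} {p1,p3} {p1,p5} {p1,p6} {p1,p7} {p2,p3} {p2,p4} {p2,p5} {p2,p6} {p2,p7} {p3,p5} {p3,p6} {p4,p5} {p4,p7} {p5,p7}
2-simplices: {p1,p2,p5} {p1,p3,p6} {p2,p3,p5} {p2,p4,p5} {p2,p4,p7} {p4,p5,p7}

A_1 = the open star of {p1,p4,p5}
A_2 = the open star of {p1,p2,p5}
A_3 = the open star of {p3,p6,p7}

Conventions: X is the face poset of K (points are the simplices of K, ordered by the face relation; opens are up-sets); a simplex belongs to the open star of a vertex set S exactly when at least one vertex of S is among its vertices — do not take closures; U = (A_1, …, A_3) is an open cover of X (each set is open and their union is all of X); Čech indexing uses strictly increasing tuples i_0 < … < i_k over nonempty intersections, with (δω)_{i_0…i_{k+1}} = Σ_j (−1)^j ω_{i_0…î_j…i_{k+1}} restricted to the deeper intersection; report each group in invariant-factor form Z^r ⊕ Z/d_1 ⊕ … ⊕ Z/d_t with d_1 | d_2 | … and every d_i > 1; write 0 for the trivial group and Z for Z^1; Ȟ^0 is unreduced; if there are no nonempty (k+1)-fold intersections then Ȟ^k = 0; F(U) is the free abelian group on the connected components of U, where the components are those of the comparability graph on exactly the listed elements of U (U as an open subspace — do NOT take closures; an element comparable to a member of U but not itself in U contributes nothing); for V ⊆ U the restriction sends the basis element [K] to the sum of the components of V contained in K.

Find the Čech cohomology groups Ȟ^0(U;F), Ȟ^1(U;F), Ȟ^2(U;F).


Ȟ^0 = Z; Ȟ^1 = Z^3; Ȟ^2 = 0

nonempty intersections:
  A1={{p1},{p4},{p5},{p1,p2},{p1,p3},{p1,p5},{p1,p6},{p1,p7},{p2,p4},{p2,p5},{p3,p5},{p4,p5},{p4,p7},{p5,p7},{p1,p2,p5},{p1,p3,p6},{p2,p3,p5},{p2,p4,p5},{p2,p4,p7},{p4,p5,p7}} A2={{p1},{p2},{p5},{p1,p2},{p1,p3},{p1,p5},{p1,p6},{p1,p7},{p2,p3},{p2,p4},{p2,p5},{p2,p6},{p2,p7},{p3,p5},{p4,p5},{p5,p7},{p1,p2,p5},{p1,p3,p6},{p2,p3,p5},{p2,p4,p5},{p2,p4,p7},{p4,p5,p7}} A3={{p3},{p6},{p7},{p1,p3},{p1,p6},{p1,p7},{p2,p3},{p2,p6},{p2,p7},{p3,p5},{p3,p6},{p4,p7},{p5,p7},{p1,p3,p6},{p2,p3,p5},{p2,p4,p7},{p4,p5,p7}}
  A12={{p1},{p5},{p1,p2},{p1,p3},{p1,p5},{p1,p6},{p1,p7},{p2,p4},{p2,p5},{p3,p5},{p4,p5},{p5,p7},{p1,p2,p5},{p1,p3,p6},{p2,p3,p5},{p2,p4,p5},{p2,p4,p7},{p4,p5,p7}} A13={{p1,p3},{p1,p6},{p1,p7},{p3,p5},{p4,p7},{p5,p7},{p1,p3,p6},{p2,p3,p5},{p2,p4,p7},{p4,p5,p7}} A23={{p1,p3},{p1,p6},{p1,p7},{p2,p3},{p2,p6},{p2,p7},{p3,p5},{p5,p7},{p1,p3,p6},{p2,p3,p5},{p2,p4,p7},{p4,p5,p7}}
  A123={{p1,p3},{p1,p6},{p1,p7},{p3,p5},{p5,p7},{p1,p3,p6},{p2,p3,p5},{p2,p4,p7},{p4,p5,p7}}
components per intersection:
  A1: {{p1},{p4},{p5},{p1,p2},{p1,p3},{p1,p5},{p1,p6},{p1,p7},{p2,p4},{p2,p5},{p3,p5},{p4,p5},{p4,p7},{p5,p7},{p1,p2,p5},{p1,p3,p6},{p2,p3,p5},{p2,p4,p5},{p2,p4,p7},{p4,p5,p7}}
  A2: {{p1},{p2},{p5},{p1,p2},{p1,p3},{p1,p5},{p1,p6},{p1,p7},{p2,p3},{p2,p4},{p2,p5},{p2,p6},{p2,p7},{p3,p5},{p4,p5},{p5,p7},{p1,p2,p5},{p1,p3,p6},{p2,p3,p5},{p2,p4,p5},{p2,p4,p7},{p4,p5,p7}}
  A3: {{p3},{p6},{p1,p3},{p1,p6},{p2,p3},{p2,p6},{p3,p5},{p3,p6},{p1,p3,p6},{p2,p3,p5}} {{p7},{p1,p7},{p2,p7},{p4,p7},{p5,p7},{p2,p4,p7},{p4,p5,p7}}
  A12: {{p1},{p5},{p1,p2},{p1,p3},{p1,p5},{p1,p6},{p1,p7},{p2,p4},{p2,p5},{p3,p5},{p4,p5},{p5,p7},{p1,p2,p5},{p1,p3,p6},{p2,p3,p5},{p2,p4,p5},{p2,p4,p7},{p4,p5,p7}}
  A13: {{p1,p3},{p1,p6},{p1,p3,p6}} {{p1,p7}} {{p3,p5},{p2,p3,p5}} {{p4,p7},{p5,p7},{p2,p4,p7},{p4,p5,p7}}
  A23: {{p1,p3},{p1,p6},{p1,p3,p6}} {{p1,p7}} {{p2,p3},{p3,p5},{p2,p3,p5}} {{p2,p6}} {{p2,p7},{p2,p4,p7}} {{p5,p7},{p4,p5,p7}}
  A123: {{p1,p3},{p1,p6},{p1,p3,p6}} {{p1,p7}} {{p3,p5},{p2,p3,p5}} {{p5,p7},{p4,p5,p7}} {{p2,p4,p7}}
C dims 4,11,5; δ0: rk 3, SNF 1^3; δ1: rk 5, SNF 1^5
Ȟ^0: (4−3)−0=1 ⇒ Z
Ȟ^1: (11−5)−3=3 ⇒ Z^3
Ȟ^2: (5−0)−5=0 ⇒ 0


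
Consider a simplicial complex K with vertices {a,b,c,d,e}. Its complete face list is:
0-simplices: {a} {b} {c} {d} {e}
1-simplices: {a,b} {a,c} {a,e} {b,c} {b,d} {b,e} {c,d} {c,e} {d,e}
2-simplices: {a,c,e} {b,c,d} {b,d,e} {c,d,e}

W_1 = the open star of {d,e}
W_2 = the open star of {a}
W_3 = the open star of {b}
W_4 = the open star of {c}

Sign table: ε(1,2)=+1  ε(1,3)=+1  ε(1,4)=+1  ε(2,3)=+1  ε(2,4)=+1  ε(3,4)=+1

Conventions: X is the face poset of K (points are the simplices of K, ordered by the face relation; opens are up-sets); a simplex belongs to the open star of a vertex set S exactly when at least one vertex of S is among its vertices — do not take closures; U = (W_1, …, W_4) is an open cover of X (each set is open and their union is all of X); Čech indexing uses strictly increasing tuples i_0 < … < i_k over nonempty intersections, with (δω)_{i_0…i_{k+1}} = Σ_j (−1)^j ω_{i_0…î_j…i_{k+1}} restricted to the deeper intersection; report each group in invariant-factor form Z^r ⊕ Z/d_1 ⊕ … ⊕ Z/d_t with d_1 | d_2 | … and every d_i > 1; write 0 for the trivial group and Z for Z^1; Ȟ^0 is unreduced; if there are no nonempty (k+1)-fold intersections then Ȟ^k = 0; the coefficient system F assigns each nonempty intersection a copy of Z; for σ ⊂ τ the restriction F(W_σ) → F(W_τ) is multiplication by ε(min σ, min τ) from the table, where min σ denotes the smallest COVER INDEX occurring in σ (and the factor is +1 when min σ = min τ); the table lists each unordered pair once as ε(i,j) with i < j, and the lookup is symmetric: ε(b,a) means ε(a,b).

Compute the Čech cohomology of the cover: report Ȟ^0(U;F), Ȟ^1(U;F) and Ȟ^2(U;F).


Ȟ^0 = Z, Ȟ^1 = Z, Ȟ^2 = 0

nonempty intersections:
  W1={{d},{e},{a,e},{b,d},{b,e},{c,d},{c,e},{d,e},{a,c,e},{b,c,d},{b,d,e},{c,d,e}} W2={{a},{a,b},{a,c},{a,e},{a,c,e}} W3={{b},{a,b},{b,c},{b,d},{b,e},{b,c,d},{b,d,e}} W4={{c},{a,c},{b,c},{c,d},{c,e},{a,c,e},{b,c,d},{c,d,e}}
  W12={{a,e},{a,c,e}} W13={{b,d},{b,e},{b,c,d},{b,d,e}} W14={{c,d},{c,e},{a,c,e},{b,c,d},{c,d,e}} W23={{a,b}} W24={{a,c},{a,c,e}} W34={{b,c},{b,c,d}}
  W124={{a,c,e}} W134={{b,c,d}}
C dims 4,6,2; δ0: rk 3, SNF 1^3; δ1: rk 2, SNF 1^2
Ȟ^0: (4−3)−0=1 ⇒ Z
Ȟ^1: (6−2)−3=1 ⇒ Z
Ȟ^2: (2−0)−2=0 ⇒ 0


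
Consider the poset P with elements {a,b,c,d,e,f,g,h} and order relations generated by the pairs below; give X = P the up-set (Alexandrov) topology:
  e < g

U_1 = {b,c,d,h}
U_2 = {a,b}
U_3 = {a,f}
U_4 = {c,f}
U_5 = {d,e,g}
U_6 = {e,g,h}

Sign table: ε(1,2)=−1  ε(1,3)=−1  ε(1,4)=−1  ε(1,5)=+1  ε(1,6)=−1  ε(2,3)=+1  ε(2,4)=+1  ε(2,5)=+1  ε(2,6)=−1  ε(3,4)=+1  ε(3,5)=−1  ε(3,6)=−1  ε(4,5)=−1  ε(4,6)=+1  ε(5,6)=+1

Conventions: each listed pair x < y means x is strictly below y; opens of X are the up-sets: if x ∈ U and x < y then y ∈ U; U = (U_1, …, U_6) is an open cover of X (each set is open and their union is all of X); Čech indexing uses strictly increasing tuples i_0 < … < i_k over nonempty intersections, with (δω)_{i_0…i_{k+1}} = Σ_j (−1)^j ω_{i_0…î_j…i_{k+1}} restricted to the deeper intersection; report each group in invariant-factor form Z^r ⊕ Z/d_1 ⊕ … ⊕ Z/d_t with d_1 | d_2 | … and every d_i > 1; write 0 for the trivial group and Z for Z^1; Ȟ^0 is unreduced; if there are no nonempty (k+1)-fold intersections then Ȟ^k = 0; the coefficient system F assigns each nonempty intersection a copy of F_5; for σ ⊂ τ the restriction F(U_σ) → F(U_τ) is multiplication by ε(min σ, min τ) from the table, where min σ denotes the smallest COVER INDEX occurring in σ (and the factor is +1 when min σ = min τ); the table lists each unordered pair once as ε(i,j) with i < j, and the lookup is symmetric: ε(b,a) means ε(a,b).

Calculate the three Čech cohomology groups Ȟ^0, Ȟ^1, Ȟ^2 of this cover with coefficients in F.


Ȟ^0 ≅ 0; Ȟ^1 ≅ Z/5; Ȟ^2 ≅ 0

nonempty overlaps:
  U12={b} U14={c} U15={d} U16={h} U23={a} U34={f} U56={e,g}
C dims 6,7; δ0: rk_F5 6
degree 0: 6−6−0 = 0 → Ȟ^0 ≅ 0
degree 1: 7−0−6 = 1 → Ȟ^1 ≅ Z/5
degree 2: 0−0−0 = 0 → Ȟ^2 ≅ 0


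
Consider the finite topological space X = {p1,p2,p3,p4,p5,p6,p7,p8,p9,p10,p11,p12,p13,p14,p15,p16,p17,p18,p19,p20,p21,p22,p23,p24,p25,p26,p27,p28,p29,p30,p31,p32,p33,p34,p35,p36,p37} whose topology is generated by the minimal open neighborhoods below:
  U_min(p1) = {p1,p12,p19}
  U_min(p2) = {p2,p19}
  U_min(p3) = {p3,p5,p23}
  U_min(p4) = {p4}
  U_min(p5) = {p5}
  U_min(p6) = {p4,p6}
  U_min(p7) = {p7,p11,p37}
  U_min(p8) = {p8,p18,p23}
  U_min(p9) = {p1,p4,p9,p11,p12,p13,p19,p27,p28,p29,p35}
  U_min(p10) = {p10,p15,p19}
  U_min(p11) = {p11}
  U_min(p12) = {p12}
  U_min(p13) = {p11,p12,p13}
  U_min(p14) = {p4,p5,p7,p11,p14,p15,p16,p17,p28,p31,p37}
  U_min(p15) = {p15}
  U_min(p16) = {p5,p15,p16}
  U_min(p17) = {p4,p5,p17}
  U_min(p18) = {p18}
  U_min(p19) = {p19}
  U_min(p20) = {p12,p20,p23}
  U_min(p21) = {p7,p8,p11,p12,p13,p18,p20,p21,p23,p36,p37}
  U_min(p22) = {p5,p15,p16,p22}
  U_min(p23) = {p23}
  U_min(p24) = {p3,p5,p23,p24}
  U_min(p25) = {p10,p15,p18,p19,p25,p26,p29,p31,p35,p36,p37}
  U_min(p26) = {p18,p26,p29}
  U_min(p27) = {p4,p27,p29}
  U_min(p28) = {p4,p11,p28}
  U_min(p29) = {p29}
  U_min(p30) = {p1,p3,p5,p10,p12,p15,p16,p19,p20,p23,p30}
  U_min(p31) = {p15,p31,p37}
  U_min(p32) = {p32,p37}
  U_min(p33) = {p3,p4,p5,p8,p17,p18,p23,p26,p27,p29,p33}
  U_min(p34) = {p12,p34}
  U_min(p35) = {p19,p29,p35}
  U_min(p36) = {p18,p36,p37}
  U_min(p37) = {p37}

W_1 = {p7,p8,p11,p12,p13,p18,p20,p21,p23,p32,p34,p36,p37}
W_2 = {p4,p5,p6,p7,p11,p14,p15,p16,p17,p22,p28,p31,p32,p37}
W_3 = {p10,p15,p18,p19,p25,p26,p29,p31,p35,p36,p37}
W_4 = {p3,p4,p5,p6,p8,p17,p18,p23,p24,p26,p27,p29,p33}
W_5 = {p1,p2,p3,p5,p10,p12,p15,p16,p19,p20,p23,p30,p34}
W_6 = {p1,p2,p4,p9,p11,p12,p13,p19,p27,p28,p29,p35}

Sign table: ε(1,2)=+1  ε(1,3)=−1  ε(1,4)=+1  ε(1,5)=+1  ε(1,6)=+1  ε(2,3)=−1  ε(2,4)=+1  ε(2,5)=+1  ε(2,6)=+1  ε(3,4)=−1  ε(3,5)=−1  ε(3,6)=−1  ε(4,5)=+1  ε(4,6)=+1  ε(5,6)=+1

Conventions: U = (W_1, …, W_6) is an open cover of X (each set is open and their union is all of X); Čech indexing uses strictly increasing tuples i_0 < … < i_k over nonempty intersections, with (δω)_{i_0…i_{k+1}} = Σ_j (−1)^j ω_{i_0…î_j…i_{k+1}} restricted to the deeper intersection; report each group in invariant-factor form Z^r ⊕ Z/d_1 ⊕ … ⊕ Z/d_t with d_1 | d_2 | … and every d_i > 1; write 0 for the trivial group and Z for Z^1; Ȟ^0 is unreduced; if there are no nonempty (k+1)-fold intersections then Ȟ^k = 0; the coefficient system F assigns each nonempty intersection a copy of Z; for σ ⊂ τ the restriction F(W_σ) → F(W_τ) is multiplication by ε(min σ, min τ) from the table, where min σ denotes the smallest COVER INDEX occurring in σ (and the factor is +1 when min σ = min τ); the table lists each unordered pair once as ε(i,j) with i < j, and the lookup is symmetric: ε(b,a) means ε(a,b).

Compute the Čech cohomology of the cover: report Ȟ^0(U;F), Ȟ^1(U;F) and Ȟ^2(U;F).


Ȟ^0 = Z, Ȟ^1 = 0, Ȟ^2 = Z/2

nonempty overlaps:
  W12={p7,p11,p32,p37} W13={p18,p36,p37} W14={p8,p18,p23} W15={p12,p20,p23,p34} W16={p11,p12,p13} W23={p15,p31,p37} W24={p4,p5,p6,p17} W25={p5,p15,p16} W26={p4,p11,p28} W34={p18,p26,p29} W35={p10,p15,p19} W36={p19,p29,p35} W45={p3,p5,p23} W46={p4,p27,p29} W56={p1,p2,p12,p19}
  W123={p37} W126={p11} W134={p18} W145={p23} W156={p12} W235={p15} W245={p5} W246={p4} W346={p29} W356={p19}
C dims 6,15,10; δ0: rk 5, SNF 1^5; δ1: rk 10, SNF 1^9·2
degree 0: 6−5−0 = 1 → Ȟ^0 ≅ Z
degree 1: 15−10−5 = 0 → Ȟ^1 ≅ 0
degree 2: 10−0−10 = 0 plus torsion [2] → Ȟ^2 ≅ Z/2


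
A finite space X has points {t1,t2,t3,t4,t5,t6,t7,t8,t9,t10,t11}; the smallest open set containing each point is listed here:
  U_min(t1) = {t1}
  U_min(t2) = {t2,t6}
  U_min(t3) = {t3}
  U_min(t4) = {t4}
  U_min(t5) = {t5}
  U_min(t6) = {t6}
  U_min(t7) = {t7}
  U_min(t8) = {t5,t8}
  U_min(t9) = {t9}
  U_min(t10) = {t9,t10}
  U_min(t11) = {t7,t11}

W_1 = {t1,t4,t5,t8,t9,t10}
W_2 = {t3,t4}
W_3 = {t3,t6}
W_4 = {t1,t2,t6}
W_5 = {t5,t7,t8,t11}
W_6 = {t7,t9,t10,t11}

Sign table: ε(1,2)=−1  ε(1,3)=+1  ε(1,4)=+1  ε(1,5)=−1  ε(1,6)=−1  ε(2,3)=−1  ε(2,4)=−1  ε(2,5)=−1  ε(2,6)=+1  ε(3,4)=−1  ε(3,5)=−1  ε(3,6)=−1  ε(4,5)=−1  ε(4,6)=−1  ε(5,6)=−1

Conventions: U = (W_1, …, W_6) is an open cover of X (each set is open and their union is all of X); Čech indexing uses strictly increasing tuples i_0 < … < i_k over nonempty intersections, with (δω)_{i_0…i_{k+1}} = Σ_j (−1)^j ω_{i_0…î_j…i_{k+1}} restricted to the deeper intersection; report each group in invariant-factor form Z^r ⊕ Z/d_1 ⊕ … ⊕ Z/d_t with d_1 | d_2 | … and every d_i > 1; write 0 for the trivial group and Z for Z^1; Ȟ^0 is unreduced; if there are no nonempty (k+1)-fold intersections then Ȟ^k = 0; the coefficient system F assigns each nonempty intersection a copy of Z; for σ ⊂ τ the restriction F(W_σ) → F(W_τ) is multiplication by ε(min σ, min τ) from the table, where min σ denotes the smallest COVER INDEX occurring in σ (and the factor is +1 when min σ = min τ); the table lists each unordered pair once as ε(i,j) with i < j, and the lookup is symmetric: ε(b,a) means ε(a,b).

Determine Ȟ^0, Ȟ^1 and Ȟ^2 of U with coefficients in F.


nonempty overlaps:
  W12={t4} W14={t1} W15={t5,t8} W16={t9,t10} W23={t3} W34={t6} W56={t7,t11}
C dims 6,7; δ0: rk 6, SNF 1^5·2
degree 0: 6−6−0 = 0 → Ȟ^0 ≅ 0
degree 1: 7−0−6 = 1 plus torsion [2] → Ȟ^1 ≅ Z ⊕ Z/2
degree 2: 0−0−0 = 0 → Ȟ^2 ≅ 0

Ȟ^0(U;F) ≅ 0, Ȟ^1(U;F) ≅ Z ⊕ Z/2, Ȟ^2(U;F) ≅ 0


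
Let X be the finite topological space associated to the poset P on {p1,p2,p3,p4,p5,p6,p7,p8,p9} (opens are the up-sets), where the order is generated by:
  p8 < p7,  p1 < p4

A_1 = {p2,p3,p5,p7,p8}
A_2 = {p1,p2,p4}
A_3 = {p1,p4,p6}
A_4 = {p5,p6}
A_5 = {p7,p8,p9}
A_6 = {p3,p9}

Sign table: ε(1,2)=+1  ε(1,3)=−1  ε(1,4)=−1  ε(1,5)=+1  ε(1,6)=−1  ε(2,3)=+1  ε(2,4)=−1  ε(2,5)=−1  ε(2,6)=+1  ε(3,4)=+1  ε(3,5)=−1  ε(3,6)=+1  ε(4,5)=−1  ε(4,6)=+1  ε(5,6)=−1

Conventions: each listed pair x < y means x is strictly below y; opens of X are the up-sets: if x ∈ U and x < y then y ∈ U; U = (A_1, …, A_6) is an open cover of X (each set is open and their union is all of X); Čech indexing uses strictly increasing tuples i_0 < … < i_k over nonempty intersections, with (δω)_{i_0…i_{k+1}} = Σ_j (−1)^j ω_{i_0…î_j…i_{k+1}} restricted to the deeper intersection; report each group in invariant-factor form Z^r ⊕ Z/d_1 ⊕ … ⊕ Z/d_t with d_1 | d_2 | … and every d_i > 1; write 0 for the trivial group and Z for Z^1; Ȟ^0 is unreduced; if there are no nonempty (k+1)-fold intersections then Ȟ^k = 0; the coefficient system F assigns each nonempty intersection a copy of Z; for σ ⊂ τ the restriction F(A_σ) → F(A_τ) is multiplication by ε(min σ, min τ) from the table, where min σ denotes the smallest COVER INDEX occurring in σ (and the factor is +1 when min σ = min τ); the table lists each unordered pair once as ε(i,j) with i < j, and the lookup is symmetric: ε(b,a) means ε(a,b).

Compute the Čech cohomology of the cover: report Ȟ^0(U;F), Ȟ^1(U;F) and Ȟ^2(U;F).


intersection data:
  A12={p2} A14={p5} A15={p7,p8} A16={p3} A23={p1,p4} A34={p6} A56={p9}
C dims 6,7; δ0: rk 6, SNF 1^5·2
Ȟ^0 = (6 − 6) − 0 = 0, so Ȟ^0 ≅ 0
Ȟ^1 = (7 − 0) − 6 = 1 plus torsion [2], so Ȟ^1 ≅ Z ⊕ Z/2
Ȟ^2 = (0 − 0) − 0 = 0, so Ȟ^2 ≅ 0

Ȟ^0 = 0; Ȟ^1 = Z ⊕ Z/2; Ȟ^2 = 0


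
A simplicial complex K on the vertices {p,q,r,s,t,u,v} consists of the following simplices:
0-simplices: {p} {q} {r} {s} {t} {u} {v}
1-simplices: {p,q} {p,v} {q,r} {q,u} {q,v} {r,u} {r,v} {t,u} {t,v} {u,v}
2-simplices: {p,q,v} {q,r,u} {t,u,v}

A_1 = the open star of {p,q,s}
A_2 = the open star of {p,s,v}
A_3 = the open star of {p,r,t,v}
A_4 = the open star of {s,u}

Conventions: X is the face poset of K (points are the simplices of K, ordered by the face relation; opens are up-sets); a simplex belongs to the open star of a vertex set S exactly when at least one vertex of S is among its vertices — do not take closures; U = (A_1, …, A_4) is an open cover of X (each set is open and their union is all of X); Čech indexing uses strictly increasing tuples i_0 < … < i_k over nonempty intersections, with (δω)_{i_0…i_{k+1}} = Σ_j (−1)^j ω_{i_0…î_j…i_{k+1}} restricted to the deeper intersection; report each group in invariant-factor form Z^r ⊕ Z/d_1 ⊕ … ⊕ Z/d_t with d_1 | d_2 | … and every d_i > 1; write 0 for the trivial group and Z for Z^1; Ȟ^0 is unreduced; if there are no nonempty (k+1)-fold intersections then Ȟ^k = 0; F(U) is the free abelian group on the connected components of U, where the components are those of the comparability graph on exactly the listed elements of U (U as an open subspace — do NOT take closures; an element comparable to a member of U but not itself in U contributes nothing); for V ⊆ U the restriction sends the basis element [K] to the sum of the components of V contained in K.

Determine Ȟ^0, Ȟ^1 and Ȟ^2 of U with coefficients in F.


nerve simplices:
  A1={{p},{q},{s},{p,q},{p,v},{q,r},{q,u},{q,v},{p,q,v},{q,r,u}} A2={{p},{s},{v},{p,q},{p,v},{q,v},{r,v},{t,v},{u,v},{p,q,v},{t,u,v}} A3={{p},{r},{t},{v},{p,q},{p,v},{q,r},{q,v},{r,u},{r,v},{t,u},{t,v},{u,v},{p,q,v},{q,r,u},{t,u,v}} A4={{s},{u},{q,u},{r,u},{t,u},{u,v},{q,r,u},{t,u,v}}
  A12={{p},{s},{p,q},{p,v},{q,v},{p,q,v}} A13={{p},{p,q},{p,v},{q,r},{q,v},{p,q,v},{q,r,u}} A14={{s},{q,u},{q,r,u}} A23={{p},{v},{p,q},{p,v},{q,v},{r,v},{t,v},{u,v},{p,q,v},{t,u,v}} A24={{s},{u,v},{t,u,v}} A34={{r,u},{t,u},{u,v},{q,r,u},{t,u,v}}
  A123={{p},{p,q},{p,v},{q,v},{p,q,v}} A124={{s}} A134={{q,r,u}} A234={{u,v},{t,u,v}}
components per intersection:
  A1: {{p},{q},{p,q},{p,v},{q,r},{q,u},{q,v},{p,q,v},{q,r,u}} {{s}}
  A2: {{p},{v},{p,q},{p,v},{q,v},{r,v},{t,v},{u,v},{p,q,v},{t,u,v}} {{s}}
  A3: {{p},{r},{t},{v},{p,q},{p,v},{q,r},{q,v},{r,u},{r,v},{t,u},{t,v},{u,v},{p,q,v},{q,r,u},{t,u,v}}
  A4: {{s}} {{u},{q,u},{r,u},{t,u},{u,v},{q,r,u},{t,u,v}}
  A12: {{p},{p,q},{p,v},{q,v},{p,q,v}} {{s}}
  A13: {{p},{p,q},{p,v},{q,v},{p,q,v}} {{q,r},{q,r,u}}
  A14: {{s}} {{q,u},{q,r,u}}
  A23: {{p},{v},{p,q},{p,v},{q,v},{r,v},{t,v},{u,v},{p,q,v},{t,u,v}}
  A24: {{s}} {{u,v},{t,u,v}}
  A34: {{r,u},{q,r,u}} {{t,u},{u,v},{t,u,v}}
  A123: {{p},{p,q},{p,v},{q,v},{p,q,v}}
  A124: {{s}}
  A134: {{q,r,u}}
  A234: {{u,v},{t,u,v}}
C dims 7,11,4; δ0: rk 5, SNF 1^5; δ1: rk 4, SNF 1^4
degree 0: 7−5−0 = 2 → Ȟ^0 ≅ Z^2
degree 1: 11−4−5 = 2 → Ȟ^1 ≅ Z^2
degree 2: 4−0−4 = 0 → Ȟ^2 ≅ 0

Ȟ^0 = Z^2, Ȟ^1 = Z^2, Ȟ^2 = 0


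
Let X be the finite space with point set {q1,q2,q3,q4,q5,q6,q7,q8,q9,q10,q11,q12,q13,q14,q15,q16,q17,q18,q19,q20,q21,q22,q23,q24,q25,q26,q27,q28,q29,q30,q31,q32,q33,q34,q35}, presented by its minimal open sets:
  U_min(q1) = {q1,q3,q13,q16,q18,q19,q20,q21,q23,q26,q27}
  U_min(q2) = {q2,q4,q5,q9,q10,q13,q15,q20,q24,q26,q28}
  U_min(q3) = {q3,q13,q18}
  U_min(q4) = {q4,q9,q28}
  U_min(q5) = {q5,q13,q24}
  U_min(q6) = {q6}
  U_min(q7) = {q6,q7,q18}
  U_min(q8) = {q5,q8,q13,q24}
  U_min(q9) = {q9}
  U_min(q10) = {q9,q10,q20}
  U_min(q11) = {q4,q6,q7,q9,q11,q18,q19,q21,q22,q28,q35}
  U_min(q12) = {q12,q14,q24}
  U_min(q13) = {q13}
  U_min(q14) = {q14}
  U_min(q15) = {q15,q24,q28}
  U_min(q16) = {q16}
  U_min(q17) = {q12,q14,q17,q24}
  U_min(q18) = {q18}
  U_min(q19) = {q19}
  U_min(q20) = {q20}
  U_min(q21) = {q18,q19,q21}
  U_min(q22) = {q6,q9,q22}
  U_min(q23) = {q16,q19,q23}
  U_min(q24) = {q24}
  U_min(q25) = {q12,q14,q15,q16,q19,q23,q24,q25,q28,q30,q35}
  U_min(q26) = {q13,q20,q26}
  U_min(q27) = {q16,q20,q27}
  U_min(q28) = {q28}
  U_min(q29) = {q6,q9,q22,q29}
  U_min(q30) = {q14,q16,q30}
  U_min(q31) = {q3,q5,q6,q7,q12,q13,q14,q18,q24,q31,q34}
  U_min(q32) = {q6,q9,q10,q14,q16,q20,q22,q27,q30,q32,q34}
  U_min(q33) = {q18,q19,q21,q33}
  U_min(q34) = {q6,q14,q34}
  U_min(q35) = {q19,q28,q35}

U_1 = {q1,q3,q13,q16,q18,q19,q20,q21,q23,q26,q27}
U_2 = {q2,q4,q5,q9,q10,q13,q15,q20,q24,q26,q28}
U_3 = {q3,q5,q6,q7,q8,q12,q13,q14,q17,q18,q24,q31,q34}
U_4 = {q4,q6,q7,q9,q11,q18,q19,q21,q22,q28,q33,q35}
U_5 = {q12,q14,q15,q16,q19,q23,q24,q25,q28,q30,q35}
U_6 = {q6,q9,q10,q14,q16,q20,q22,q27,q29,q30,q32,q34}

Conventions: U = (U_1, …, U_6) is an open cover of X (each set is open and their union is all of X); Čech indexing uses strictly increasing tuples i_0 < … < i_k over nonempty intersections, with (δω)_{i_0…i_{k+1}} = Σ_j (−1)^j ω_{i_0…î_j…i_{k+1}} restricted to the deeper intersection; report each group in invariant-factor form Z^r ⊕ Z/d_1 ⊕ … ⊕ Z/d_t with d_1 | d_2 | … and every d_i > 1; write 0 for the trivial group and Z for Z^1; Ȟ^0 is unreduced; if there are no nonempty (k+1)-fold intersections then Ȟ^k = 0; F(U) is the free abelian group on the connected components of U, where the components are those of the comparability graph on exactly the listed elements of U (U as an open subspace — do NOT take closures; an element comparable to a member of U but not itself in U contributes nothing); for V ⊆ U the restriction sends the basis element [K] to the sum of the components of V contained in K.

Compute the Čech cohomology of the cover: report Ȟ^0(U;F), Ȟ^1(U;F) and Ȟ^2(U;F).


Ȟ^0 ≅ Z; Ȟ^1 ≅ 0; Ȟ^2 ≅ Z/2

intersection data:
  U12={q13,q20,q26} U13={q3,q13,q18} U14={q18,q19,q21} U15={q16,q19,q23} U16={q16,q20,q27} U23={q5,q13,q24} U24={q4,q9,q28} U25={q15,q24,q28} U26={q9,q10,q20} U34={q6,q7,q18} U35={q12,q14,q24} U36={q6,q14,q34} U45={q19,q28,q35} U46={q6,q9,q22} U56={q14,q16,q30}
  U123={q13} U126={q20} U134={q18} U145={q19} U156={q16} U235={q24} U245={q28} U246={q9} U346={q6} U356={q14}
components per intersection:
  U1: {q1,q3,q13,q16,q18,q19,q20,q21,q23,q26,q27}
  U2: {q2,q4,q5,q9,q10,q13,q15,q20,q24,q26,q28}
  U3: {q3,q5,q6,q7,q8,q12,q13,q14,q17,q18,q24,q31,q34}
  U4: {q4,q6,q7,q9,q11,q18,q19,q21,q22,q28,q33,q35}
  U5: {q12,q14,q15,q16,q19,q23,q24,q25,q28,q30,q35}
  U6: {q6,q9,q10,q14,q16,q20,q22,q27,q29,q30,q32,q34}
  U12: {q13,q20,q26}
  U13: {q3,q13,q18}
  U14: {q18,q19,q21}
  U15: {q16,q19,q23}
  U16: {q16,q20,q27}
  U23: {q5,q13,q24}
  U24: {q4,q9,q28}
  U25: {q15,q24,q28}
  U26: {q9,q10,q20}
  U34: {q6,q7,q18}
  U35: {q12,q14,q24}
  U36: {q6,q14,q34}
  U45: {q19,q28,q35}
  U46: {q6,q9,q22}
  U56: {q14,q16,q30}
  U123: {q13}
  U126: {q20}
  U134: {q18}
  U145: {q19}
  U156: {q16}
  U235: {q24}
  U245: {q28}
  U246: {q9}
  U346: {q6}
  U356: {q14}
C dims 6,15,10; δ0: rk 5, SNF 1^5; δ1: rk 10, SNF 1^9·2
Ȟ^0 = (6 − 5) − 0 = 1, so Ȟ^0 ≅ Z
Ȟ^1 = (15 − 10) − 5 = 0, so Ȟ^1 ≅ 0
Ȟ^2 = (10 − 0) − 10 = 0 plus torsion [2], so Ȟ^2 ≅ Z/2


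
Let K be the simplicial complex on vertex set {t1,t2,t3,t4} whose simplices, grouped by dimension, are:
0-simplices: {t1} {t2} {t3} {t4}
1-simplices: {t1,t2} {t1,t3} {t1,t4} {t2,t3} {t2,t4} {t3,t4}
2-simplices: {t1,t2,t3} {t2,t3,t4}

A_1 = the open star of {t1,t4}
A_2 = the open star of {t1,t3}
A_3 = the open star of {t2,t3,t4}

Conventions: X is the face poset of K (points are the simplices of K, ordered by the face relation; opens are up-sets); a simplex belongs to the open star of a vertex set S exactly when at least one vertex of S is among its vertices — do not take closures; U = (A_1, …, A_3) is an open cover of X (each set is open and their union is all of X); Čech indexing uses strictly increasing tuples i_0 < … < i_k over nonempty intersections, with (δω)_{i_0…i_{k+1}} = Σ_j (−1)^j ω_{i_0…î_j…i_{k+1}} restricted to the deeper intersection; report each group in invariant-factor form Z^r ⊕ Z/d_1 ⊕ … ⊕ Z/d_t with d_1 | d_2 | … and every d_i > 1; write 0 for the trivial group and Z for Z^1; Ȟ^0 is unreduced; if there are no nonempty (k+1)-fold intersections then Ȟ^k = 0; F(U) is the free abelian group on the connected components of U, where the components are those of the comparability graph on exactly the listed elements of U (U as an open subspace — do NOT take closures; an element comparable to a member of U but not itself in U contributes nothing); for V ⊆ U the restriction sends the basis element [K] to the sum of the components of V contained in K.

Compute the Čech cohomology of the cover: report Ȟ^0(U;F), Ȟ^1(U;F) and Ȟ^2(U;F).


Ȟ^0(U;F) ≅ Z, Ȟ^1(U;F) ≅ Z and Ȟ^2(U;F) ≅ 0

intersection data:
  A1={{t1},{t4},{t1,t2},{t1,t3},{t1,t4},{t2,t4},{t3,t4},{t1,t2,t3},{t2,t3,t4}} A2={{t1},{t3},{t1,t2},{t1,t3},{t1,t4},{t2,t3},{t3,t4},{t1,t2,t3},{t2,t3,t4}} A3={{t2},{t3},{t4},{t1,t2},{t1,t3},{t1,t4},{t2,t3},{t2,t4},{t3,t4},{t1,t2,t3},{t2,t3,t4}}
  A12={{t1},{t1,t2},{t1,t3},{t1,t4},{t3,t4},{t1,t2,t3},{t2,t3,t4}} A13={{t4},{t1,t2},{t1,t3},{t1,t4},{t2,t4},{t3,t4},{t1,t2,t3},{t2,t3,t4}} A23={{t3},{t1,t2},{t1,t3},{t1,t4},{t2,t3},{t3,t4},{t1,t2,t3},{t2,t3,t4}}
  A123={{t1,t2},{t1,t3},{t1,t4},{t3,t4},{t1,t2,t3},{t2,t3,t4}}
components per intersection:
  A1: {{t1},{t4},{t1,t2},{t1,t3},{t1,t4},{t2,t4},{t3,t4},{t1,t2,t3},{t2,t3,t4}}
  A2: {{t1},{t3},{t1,t2},{t1,t3},{t1,t4},{t2,t3},{t3,t4},{t1,t2,t3},{t2,t3,t4}}
  A3: {{t2},{t3},{t4},{t1,t2},{t1,t3},{t1,t4},{t2,t3},{t2,t4},{t3,t4},{t1,t2,t3},{t2,t3,t4}}
  A12: {{t1},{t1,t2},{t1,t3},{t1,t4},{t1,t2,t3}} {{t3,t4},{t2,t3,t4}}
  A13: {{t4},{t1,t4},{t2,t4},{t3,t4},{t2,t3,t4}} {{t1,t2},{t1,t3},{t1,t2,t3}}
  A23: {{t3},{t1,t2},{t1,t3},{t2,t3},{t3,t4},{t1,t2,t3},{t2,t3,t4}} {{t1,t4}}
  A123: {{t1,t2},{t1,t3},{t1,t2,t3}} {{t1,t4}} {{t3,t4},{t2,t3,t4}}
C dims 3,6,3; δ0: rk 2, SNF 1^2; δ1: rk 3, SNF 1^3
Ȟ^0 = (3 − 2) − 0 = 1, so Ȟ^0 ≅ Z
Ȟ^1 = (6 − 3) − 2 = 1, so Ȟ^1 ≅ Z
Ȟ^2 = (3 − 0) − 3 = 0, so Ȟ^2 ≅ 0


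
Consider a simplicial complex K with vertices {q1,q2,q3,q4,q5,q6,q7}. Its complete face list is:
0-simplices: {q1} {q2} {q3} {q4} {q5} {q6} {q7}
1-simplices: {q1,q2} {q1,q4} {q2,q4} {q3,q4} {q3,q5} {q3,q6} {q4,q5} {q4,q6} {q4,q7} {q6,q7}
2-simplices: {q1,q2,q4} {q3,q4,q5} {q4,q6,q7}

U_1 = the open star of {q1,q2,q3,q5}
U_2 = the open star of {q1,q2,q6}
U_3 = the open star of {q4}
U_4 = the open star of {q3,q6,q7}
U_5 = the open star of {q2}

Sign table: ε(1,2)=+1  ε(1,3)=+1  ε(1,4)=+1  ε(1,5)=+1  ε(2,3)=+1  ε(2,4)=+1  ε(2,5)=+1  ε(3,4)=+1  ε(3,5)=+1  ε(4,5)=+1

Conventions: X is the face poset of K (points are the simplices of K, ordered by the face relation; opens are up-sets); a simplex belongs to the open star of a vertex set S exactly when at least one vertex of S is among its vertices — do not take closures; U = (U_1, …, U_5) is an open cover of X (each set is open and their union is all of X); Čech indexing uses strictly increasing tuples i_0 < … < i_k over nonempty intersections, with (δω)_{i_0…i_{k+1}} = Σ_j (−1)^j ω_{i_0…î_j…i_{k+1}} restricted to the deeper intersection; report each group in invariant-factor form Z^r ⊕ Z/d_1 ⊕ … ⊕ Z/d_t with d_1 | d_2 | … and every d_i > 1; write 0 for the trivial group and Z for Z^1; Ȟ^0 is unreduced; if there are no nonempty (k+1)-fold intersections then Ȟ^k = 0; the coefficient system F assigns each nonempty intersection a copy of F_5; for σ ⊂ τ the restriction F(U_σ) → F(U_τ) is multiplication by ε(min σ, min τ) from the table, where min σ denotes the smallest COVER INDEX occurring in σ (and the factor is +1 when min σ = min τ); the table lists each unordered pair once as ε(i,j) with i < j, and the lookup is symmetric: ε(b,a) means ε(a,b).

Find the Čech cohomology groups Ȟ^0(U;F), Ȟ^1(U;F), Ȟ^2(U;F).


Ȟ^0 = Z/5, Ȟ^1 = 0, Ȟ^2 = Z/5

cover nerve:
  U1={{q1},{q2},{q3},{q5},{q1,q2},{q1,q4},{q2,q4},{q3,q4},{q3,q5},{q3,q6},{q4,q5},{q1,q2,q4},{q3,q4,q5}} U2={{q1},{q2},{q6},{q1,q2},{q1,q4},{q2,q4},{q3,q6},{q4,q6},{q6,q7},{q1,q2,q4},{q4,q6,q7}} U3={{q4},{q1,q4},{q2,q4},{q3,q4},{q4,q5},{q4,q6},{q4,q7},{q1,q2,q4},{q3,q4,q5},{q4,q6,q7}} U4={{q3},{q6},{q7},{q3,q4},{q3,q5},{q3,q6},{q4,q6},{q4,q7},{q6,q7},{q3,q4,q5},{q4,q6,q7}} U5={{q2},{q1,q2},{q2,q4},{q1,q2,q4}}
  U12={{q1},{q2},{q1,q2},{q1,q4},{q2,q4},{q3,q6},{q1,q2,q4}} U13={{q1,q4},{q2,q4},{q3,q4},{q4,q5},{q1,q2,q4},{q3,q4,q5}} U14={{q3},{q3,q4},{q3,q5},{q3,q6},{q3,q4,q5}} U15={{q2},{q1,q2},{q2,q4},{q1,q2,q4}} U23={{q1,q4},{q2,q4},{q4,q6},{q1,q2,q4},{q4,q6,q7}} U24={{q6},{q3,q6},{q4,q6},{q6,q7},{q4,q6,q7}} U25={{q2},{q1,q2},{q2,q4},{q1,q2,q4}} U34={{q3,q4},{q4,q6},{q4,q7},{q3,q4,q5},{q4,q6,q7}} U35={{q2,q4},{q1,q2,q4}}
  U123={{q1,q4},{q2,q4},{q1,q2,q4}} U124={{q3,q6}} U125={{q2},{q1,q2},{q2,q4},{q1,q2,q4}} U134={{q3,q4},{q3,q4,q5}} U135={{q2,q4},{q1,q2,q4}} U234={{q4,q6},{q4,q6,q7}} U235={{q2,q4},{q1,q2,q4}}
  U1235={{q2,q4},{q1,q2,q4}}
C dims 5,9,7,1; δ0: rk_F5 4; δ1: rk_F5 5; δ2: rk_F5 1
Ȟ^0: (5−4)−0=1 ⇒ Z/5
Ȟ^1: (9−5)−4=0 ⇒ 0
Ȟ^2: (7−1)−5=1 ⇒ Z/5


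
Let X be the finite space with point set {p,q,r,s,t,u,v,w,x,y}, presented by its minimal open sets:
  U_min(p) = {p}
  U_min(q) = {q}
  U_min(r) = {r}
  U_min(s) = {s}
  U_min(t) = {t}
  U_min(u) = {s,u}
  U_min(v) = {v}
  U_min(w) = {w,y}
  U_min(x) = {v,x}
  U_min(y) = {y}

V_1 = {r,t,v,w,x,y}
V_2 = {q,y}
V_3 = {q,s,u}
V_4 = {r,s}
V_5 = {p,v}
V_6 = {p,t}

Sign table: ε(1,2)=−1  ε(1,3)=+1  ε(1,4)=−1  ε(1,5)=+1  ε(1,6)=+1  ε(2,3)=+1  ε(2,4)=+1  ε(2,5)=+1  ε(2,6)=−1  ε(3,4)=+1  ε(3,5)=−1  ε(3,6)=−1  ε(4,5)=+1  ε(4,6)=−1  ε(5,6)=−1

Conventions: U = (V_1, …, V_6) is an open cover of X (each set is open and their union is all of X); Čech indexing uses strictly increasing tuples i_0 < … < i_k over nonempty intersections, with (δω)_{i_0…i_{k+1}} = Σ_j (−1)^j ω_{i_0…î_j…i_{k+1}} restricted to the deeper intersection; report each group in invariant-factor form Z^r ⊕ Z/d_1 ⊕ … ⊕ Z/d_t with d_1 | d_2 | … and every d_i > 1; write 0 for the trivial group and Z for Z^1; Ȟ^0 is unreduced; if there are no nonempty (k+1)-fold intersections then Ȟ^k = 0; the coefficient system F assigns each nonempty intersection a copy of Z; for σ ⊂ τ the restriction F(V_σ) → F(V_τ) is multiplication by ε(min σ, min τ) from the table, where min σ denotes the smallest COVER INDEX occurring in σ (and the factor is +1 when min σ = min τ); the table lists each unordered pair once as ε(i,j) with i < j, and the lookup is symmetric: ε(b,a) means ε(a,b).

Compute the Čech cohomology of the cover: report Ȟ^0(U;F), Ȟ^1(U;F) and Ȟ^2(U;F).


Ȟ^0 = 0, Ȟ^1 = Z ⊕ Z/2, Ȟ^2 = 0

nonempty intersections:
  V12={y} V14={r} V15={v} V16={t} V23={q} V34={s} V56={p}
C dims 6,7; δ0: rk 6, SNF 1^5·2
Ȟ^0: (6−6)−0=0 ⇒ 0
Ȟ^1: (7−0)−6=1 plus torsion [2] ⇒ Z ⊕ Z/2
Ȟ^2: (0−0)−0=0 ⇒ 0


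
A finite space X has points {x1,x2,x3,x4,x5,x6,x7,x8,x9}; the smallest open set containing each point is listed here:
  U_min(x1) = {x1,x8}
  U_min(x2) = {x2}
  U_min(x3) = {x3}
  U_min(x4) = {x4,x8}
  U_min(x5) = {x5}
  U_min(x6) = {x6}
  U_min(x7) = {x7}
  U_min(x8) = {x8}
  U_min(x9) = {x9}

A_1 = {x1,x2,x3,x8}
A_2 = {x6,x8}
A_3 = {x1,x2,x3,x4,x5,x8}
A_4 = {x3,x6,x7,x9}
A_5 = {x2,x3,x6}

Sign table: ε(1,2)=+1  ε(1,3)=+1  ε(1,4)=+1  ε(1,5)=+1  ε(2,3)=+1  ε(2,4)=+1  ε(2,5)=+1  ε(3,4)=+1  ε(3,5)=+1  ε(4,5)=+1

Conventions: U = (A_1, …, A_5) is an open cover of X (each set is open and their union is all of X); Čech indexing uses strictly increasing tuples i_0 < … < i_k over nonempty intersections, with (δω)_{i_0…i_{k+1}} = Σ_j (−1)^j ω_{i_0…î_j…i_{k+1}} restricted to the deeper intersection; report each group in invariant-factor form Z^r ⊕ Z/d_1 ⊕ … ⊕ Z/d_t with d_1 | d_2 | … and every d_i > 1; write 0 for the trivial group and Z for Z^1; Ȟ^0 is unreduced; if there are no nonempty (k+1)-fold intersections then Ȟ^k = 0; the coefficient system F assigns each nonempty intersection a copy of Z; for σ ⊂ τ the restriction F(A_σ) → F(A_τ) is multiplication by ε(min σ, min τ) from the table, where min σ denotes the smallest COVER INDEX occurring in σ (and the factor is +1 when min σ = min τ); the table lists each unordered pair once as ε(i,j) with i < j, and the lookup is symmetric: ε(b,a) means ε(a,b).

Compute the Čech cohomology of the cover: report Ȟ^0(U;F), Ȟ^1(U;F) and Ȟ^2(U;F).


Ȟ^0 ≅ Z; Ȟ^1 ≅ Z; Ȟ^2 ≅ 0

nonempty intersections:
  A12={x8} A13={x1,x2,x3,x8} A14={x3} A15={x2,x3} A23={x8} A24={x6} A25={x6} A34={x3} A35={x2,x3} A45={x3,x6}
  A123={x8} A134={x3} A135={x2,x3} A145={x3} A245={x6} A345={x3}
  A1345={x3}
C dims 5,10,6,1; δ0: rk 4, SNF 1^4; δ1: rk 5, SNF 1^5; δ2: rk 1, SNF 1^1
Ȟ^0: (5−4)−0=1 ⇒ Z
Ȟ^1: (10−5)−4=1 ⇒ Z
Ȟ^2: (6−1)−5=0 ⇒ 0


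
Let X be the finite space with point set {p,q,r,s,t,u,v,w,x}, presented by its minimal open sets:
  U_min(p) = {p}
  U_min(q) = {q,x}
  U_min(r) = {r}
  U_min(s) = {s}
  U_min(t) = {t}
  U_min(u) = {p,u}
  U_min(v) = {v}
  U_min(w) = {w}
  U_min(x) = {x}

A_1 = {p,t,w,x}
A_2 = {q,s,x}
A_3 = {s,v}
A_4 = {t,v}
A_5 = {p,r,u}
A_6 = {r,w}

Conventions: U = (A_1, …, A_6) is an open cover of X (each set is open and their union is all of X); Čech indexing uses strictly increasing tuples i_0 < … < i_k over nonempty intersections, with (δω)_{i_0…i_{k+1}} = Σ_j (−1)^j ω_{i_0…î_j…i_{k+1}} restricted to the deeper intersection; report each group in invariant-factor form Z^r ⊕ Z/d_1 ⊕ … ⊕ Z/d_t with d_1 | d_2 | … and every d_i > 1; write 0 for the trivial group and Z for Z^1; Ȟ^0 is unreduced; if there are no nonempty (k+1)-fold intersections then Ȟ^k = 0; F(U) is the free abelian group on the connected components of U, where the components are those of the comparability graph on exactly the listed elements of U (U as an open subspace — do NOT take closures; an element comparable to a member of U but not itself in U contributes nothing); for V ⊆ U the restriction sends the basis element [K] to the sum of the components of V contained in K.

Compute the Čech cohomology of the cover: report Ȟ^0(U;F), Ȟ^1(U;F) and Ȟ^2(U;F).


Ȟ^0 = Z^7, Ȟ^1 = 0, Ȟ^2 = 0

cover nerve:
  A12={x} A14={t} A15={p} A16={w} A23={s} A34={v} A56={r}
components per intersection:
  A1: {p} {t} {w} {x}
  A2: {q,x} {s}
  A3: {s} {v}
  A4: {t} {v}
  A5: {p,u} {r}
  A6: {r} {w}
  A12: {x}
  A14: {t}
  A15: {p}
  A16: {w}
  A23: {s}
  A34: {v}
  A56: {r}
C dims 14,7; δ0: rk 7, SNF 1^7
Ȟ^0: (14−7)−0=7 ⇒ Z^7
Ȟ^1: (7−0)−7=0 ⇒ 0
Ȟ^2: (0−0)−0=0 ⇒ 0


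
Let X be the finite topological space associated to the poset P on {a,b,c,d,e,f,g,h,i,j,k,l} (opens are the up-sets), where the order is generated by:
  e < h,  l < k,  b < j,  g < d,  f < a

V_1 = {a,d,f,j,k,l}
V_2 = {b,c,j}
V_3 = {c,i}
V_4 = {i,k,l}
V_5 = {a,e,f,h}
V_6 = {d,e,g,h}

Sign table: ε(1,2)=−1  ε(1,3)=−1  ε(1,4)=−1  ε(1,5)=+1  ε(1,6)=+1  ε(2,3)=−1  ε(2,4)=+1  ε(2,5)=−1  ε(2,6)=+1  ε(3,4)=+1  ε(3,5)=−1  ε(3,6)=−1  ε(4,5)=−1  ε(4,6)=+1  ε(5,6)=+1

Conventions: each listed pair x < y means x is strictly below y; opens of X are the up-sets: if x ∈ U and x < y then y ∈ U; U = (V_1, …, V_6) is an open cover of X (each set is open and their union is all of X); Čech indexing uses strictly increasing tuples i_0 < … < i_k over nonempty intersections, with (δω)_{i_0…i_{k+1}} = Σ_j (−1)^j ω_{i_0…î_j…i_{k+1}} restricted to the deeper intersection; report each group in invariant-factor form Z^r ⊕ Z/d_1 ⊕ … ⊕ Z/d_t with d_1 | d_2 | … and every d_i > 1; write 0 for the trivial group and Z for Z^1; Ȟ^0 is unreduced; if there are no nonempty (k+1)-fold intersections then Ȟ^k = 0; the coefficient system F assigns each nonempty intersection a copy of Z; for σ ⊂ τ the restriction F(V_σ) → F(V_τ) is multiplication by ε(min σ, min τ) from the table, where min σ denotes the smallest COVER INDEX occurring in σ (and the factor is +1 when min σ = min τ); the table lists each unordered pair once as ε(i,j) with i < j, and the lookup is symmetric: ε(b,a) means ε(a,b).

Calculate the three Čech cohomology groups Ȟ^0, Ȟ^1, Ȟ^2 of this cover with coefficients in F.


Ȟ^0 = 0; Ȟ^1 = Z ⊕ Z/2; Ȟ^2 = 0

nerve simplices:
  V12={j} V14={k,l} V15={a,f} V16={d} V23={c} V34={i} V56={e,h}
C dims 6,7; δ0: rk 6, SNF 1^5·2
degree 0: 6−6−0 = 0 → Ȟ^0 ≅ 0
degree 1: 7−0−6 = 1 plus torsion [2] → Ȟ^1 ≅ Z ⊕ Z/2
degree 2: 0−0−0 = 0 → Ȟ^2 ≅ 0


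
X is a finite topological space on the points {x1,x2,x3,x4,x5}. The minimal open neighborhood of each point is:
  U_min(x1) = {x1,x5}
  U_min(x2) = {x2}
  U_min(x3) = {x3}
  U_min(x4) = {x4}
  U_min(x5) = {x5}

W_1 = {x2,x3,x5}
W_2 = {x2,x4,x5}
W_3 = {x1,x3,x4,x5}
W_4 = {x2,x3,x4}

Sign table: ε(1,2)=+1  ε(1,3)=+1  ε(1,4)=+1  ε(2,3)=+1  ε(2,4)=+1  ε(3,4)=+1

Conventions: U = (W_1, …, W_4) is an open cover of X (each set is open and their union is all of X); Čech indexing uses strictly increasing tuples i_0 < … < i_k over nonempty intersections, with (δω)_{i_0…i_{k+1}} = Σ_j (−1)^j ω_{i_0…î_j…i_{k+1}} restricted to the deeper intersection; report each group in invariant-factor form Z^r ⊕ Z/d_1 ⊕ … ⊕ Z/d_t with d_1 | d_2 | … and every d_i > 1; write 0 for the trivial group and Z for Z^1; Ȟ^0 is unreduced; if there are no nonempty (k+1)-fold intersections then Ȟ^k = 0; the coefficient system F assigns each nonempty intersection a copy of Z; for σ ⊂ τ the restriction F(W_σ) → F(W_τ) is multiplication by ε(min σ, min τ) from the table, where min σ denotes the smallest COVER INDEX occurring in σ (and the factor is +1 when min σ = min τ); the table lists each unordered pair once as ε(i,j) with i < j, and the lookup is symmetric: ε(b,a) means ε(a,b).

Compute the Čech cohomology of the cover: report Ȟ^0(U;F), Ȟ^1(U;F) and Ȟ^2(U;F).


nerve of the cover:
  W12={x2,x5} W13={x3,x5} W14={x2,x3} W23={x4,x5} W24={x2,x4} W34={x3,x4}
  W123={x5} W124={x2} W134={x3} W234={x4}
C dims 4,6,4; δ0: rk 3, SNF 1^3; δ1: rk 3, SNF 1^3
Ȟ^0 = (4 − 3) − 0 = 1, so Ȟ^0 ≅ Z
Ȟ^1 = (6 − 3) − 3 = 0, so Ȟ^1 ≅ 0
Ȟ^2 = (4 − 0) − 3 = 1, so Ȟ^2 ≅ Z

Ȟ^0(U;F) ≅ Z; Ȟ^1(U;F) ≅ 0; Ȟ^2(U;F) ≅ Z
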